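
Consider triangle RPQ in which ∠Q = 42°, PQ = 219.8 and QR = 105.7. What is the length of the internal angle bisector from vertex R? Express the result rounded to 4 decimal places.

t_R ≈ 71.3708

By the law of cosines, RP² = PQ² + QR² − 2·PQ·QR·cos Q = 24954, so RP ≈ 157.97.
Law of cosines again: cos R = (QR² + RP² − PQ²)/(2·QR·RP) ≈ -0.36491, so ∠R ≈ 111.40°.
The bisector from R has length 2·QR·RP·cos(∠R/2)/(QR+RP) ≈ 71.371.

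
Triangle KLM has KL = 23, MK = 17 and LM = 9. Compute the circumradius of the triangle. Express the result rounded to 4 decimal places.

13.4597

By the law of cosines, cos K = (MK² + KL² − LM²) / (2·MK·KL) ≈ 0.94246, so ∠K ≈ 19.53°.
Circumradius = LM/(2 sin K) ≈ 13.46.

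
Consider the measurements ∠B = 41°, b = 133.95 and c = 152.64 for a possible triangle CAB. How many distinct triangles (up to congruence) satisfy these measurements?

2

c·sin B = 152.64·sin(41°) ≈ 100.1.
Since c sin B < b < c (100.1 < 133.95 < 152.64), two triangles exist.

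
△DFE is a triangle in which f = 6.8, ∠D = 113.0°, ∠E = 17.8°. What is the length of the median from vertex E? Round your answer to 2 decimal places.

The third angle is ∠F = 180° − ∠E − ∠D = 49.20°.
Law of sines: d = f·sin D/sin F ≈ 8.2688.
Law of sines: e = f·sin E/sin F ≈ 2.746.
Median from E: ½√(2·d² + 2·f² − e²) ≈ 7.4445.

m_E ≈ 7.44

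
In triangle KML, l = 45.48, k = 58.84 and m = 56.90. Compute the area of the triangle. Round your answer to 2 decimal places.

1209.01

Semiperimeter s = (58.84 + 56.9 + 45.48)/2 = 80.61.
Heron's formula: area = √(80.61·21.77·23.71·35.13) ≈ 1209.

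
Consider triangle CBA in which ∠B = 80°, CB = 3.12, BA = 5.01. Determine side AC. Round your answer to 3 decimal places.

By the law of cosines, AC² = CB² + BA² − 2·CB·BA·cos B = 29.406, so AC ≈ 5.4227.

5.423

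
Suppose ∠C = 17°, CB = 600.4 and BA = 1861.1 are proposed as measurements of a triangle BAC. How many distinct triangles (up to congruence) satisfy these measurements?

1

CB·sin C = 600.4·sin(17°) ≈ 175.5.
Since BA ≥ CB, exactly one triangle exists.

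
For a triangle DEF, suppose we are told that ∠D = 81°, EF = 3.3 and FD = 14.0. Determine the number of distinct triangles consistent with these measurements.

0

FD·sin D = 14.0·sin(81°) ≈ 13.83.
Since EF = 3.3 < 13.83 = FD sin D, no triangle exists.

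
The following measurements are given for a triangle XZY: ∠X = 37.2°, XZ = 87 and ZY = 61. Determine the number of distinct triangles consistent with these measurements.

XZ·sin X = 87·sin(37.2°) ≈ 52.6.
Since XZ sin X < ZY < XZ (52.6 < 61 < 87), two triangles exist.

2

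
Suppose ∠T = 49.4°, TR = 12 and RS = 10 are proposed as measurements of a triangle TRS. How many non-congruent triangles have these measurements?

2

TR·sin T = 12·sin(49.4°) ≈ 9.111.
Since TR sin T < RS < TR (9.111 < 10 < 12), two triangles exist.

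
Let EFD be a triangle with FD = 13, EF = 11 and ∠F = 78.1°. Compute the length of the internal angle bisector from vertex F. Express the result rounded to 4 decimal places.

By the law of cosines, DE² = EF² + FD² − 2·EF·FD·cos F = 231.03, so DE ≈ 15.2.
The bisector from F has length 2·EF·FD·cos(∠F/2)/(EF+FD) ≈ 9.2544.

t_F ≈ 9.2544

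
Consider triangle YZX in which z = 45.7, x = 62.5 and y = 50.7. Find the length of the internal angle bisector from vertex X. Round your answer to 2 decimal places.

t_X ≈ 36.65

By the law of cosines, cos X = (y² + z² − x²) / (2·y·z) ≈ 0.16244, so ∠X ≈ 80.65°.
The bisector from X has length 2·y·z·cos(∠X/2)/(y+z) ≈ 36.648.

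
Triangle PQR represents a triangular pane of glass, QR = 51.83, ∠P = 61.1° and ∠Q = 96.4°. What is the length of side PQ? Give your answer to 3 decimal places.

The third angle is ∠R = 180° − ∠P − ∠Q = 22.50°.
Law of sines: PQ = QR·sin R/sin P ≈ 22.656.

22.656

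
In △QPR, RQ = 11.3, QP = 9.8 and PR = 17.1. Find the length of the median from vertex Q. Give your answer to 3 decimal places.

6.226

Median from Q: ½√(2·RQ² + 2·QP² − PR²) ≈ 6.226.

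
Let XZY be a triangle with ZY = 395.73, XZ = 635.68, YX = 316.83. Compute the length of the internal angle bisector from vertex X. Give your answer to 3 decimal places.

By the law of cosines, cos X = (YX² + XZ² − ZY²) / (2·YX·XZ) ≈ 0.86361, so ∠X ≈ 30.28°.
The bisector from X has length 2·YX·XZ·cos(∠X/2)/(YX+XZ) ≈ 408.21.

t_X ≈ 408.214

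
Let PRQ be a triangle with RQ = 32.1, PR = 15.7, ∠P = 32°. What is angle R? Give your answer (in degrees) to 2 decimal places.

Law of sines: sin Q = PR·sin P/RQ ≈ 0.25918.
Since RQ ≥ PR, only the acute value applies: ∠Q ≈ 15.02°.
Then ∠R = 180° − ∠P − ∠Q ≈ 132.98°.

132.98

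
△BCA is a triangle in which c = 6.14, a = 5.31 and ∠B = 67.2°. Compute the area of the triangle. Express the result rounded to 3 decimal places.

15.028

Area = ½·c·a·sin B ≈ 15.028.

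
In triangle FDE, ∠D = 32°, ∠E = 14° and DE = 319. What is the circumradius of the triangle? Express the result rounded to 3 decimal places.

The third angle is ∠F = 180° − ∠D − ∠E = 134.00°.
Law of sines: EF = DE·sin D/sin F ≈ 235.
Law of sines: FD = DE·sin E/sin F ≈ 107.28.
Circumradius = DE/(2 sin F) ≈ 221.73.

R ≈ 221.731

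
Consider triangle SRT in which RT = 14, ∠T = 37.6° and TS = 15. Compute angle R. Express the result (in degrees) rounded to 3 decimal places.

By the law of cosines, SR² = RT² + TS² − 2·RT·TS·cos T = 88.238, so SR ≈ 9.3935.
Law of cosines again: cos R = (SR² + RT² − TS²)/(2·SR·RT) ≈ 0.22522, so ∠R ≈ 76.98°.

76.984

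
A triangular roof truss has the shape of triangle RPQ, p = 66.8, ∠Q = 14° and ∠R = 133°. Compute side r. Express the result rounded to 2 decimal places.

89.70

The third angle is ∠P = 180° − ∠Q − ∠R = 33.00°.
Law of sines: r = p·sin R/sin P ≈ 89.701.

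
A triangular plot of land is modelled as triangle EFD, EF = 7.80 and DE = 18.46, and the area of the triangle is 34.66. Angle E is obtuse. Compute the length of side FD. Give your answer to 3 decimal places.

25.574

From area = ½·DE·EF·sin E, we get sin E = 2·area/(DE·EF) ≈ 0.48143.
Taking the obtuse solution, ∠E ≈ 151.22°.
Law of cosines then gives FD ≈ 25.574.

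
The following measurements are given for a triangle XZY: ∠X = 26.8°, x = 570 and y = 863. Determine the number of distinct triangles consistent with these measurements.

y·sin X = 863·sin(26.8°) ≈ 389.1.
Since y sin X < x < y (389.1 < 570 < 863), two triangles exist.

2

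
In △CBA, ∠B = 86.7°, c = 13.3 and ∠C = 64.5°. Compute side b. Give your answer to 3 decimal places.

14.711

The third angle is ∠A = 180° − ∠C − ∠B = 28.80°.
Law of sines: b = c·sin B/sin C ≈ 14.711.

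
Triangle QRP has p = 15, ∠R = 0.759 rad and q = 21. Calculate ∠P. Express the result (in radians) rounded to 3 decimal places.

0.795

By the law of cosines, r² = p² + q² − 2·p·q·cos R = 208.92, so r ≈ 14.454.
Law of cosines again: cos P = (q² + r² − p²)/(2·q·r) ≈ 0.69995, so ∠P ≈ 0.795 rad.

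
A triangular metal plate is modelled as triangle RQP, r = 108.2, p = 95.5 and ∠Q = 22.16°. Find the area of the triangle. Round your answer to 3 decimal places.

Area = ½·p·r·sin Q ≈ 1948.8.

area ≈ 1948.793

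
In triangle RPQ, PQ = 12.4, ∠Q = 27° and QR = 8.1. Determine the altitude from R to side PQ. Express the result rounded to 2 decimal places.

3.68

By the law of cosines, RP² = PQ² + QR² − 2·PQ·QR·cos Q = 40.385, so RP ≈ 6.3549.
Area = ½·PQ·QR·sin Q ≈ 22.799.
The altitude from R has length 2·area/PQ ≈ 3.6773.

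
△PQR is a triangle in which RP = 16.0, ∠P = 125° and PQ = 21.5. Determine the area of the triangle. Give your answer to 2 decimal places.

140.89

Area = ½·RP·PQ·sin P ≈ 140.89.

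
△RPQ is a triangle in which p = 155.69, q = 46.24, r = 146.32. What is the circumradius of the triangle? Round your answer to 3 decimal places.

77.947

By the law of cosines, cos R = (p² + q² − r²) / (2·p·q) ≈ 0.34504, so ∠R ≈ 69.82°.
Circumradius = r/(2 sin R) ≈ 77.947.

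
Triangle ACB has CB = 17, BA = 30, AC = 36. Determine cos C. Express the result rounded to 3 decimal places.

By the law of cosines, cos C = (AC² + CB² − BA²) / (2·AC·CB) ≈ 0.55964, so ∠C ≈ 0.977 rad.

cos C ≈ 0.560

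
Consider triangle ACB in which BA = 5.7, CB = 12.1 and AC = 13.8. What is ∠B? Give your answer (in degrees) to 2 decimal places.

94.80

By the law of cosines, cos B = (CB² + BA² − AC²) / (2·CB·BA) ≈ -0.08366, so ∠B ≈ 94.80°.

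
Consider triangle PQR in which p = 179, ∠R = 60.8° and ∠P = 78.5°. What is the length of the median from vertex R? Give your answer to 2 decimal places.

The third angle is ∠Q = 180° − ∠R − ∠P = 40.70°.
Law of sines: q = p·sin Q/sin P ≈ 119.12.
Law of sines: r = p·sin R/sin P ≈ 159.45.
Median from R: ½√(2·p² + 2·q² − r²) ≈ 129.45.

129.45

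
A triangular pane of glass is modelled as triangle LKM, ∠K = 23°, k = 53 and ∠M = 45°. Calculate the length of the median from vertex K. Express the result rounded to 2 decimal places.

The third angle is ∠L = 180° − ∠K − ∠M = 112.00°.
Law of sines: l = k·sin L/sin K ≈ 125.77.
Law of sines: m = k·sin M/sin K ≈ 95.914.
Median from K: ½√(2·m² + 2·l² − k²) ≈ 108.66.

108.66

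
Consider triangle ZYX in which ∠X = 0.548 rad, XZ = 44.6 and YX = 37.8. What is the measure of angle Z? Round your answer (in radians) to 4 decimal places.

∠Z ≈ 1.0112 rad

By the law of cosines, ZY² = YX² + XZ² − 2·YX·XZ·cos X = 539.97, so ZY ≈ 23.237.
Law of cosines again: cos Z = (XZ² + ZY² − YX²)/(2·XZ·ZY) ≈ 0.53083, so ∠Z ≈ 1.011 rad.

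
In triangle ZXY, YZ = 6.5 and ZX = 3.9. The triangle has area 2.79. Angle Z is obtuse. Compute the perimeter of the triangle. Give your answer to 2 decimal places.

perimeter ≈ 20.74

From area = ½·YZ·ZX·sin Z, we get sin Z = 2·area/(YZ·ZX) ≈ 0.22012.
Taking the obtuse solution, ∠Z ≈ 2.920 rad.
Law of cosines then gives XY ≈ 10.34.
Perimeter = 10.34 + 6.5 + 3.9 = 20.74.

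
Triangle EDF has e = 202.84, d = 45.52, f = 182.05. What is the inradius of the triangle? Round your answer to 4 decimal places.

Semiperimeter s = (202.84 + 45.52 + 182.05)/2 = 215.21.
Heron's formula: area = √(215.21·12.365·169.69·33.155) ≈ 3869.2.
Inradius = area/s = 3869.2/215.21 ≈ 17.979.

17.9791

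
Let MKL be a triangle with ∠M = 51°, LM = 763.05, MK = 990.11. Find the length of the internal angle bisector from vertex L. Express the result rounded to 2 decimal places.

By the law of cosines, KL² = LM² + MK² − 2·LM·MK·cos M = 6.1166e+05, so KL ≈ 782.08.
Law of cosines again: cos L = (KL² + LM² − MK²)/(2·KL·LM) ≈ 0.17895, so ∠L ≈ 79.69°.
The bisector from L has length 2·KL·LM·cos(∠L/2)/(KL+LM) ≈ 593.07.

593.07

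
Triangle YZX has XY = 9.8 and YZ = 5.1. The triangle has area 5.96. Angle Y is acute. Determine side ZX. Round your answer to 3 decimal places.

From area = ½·XY·YZ·sin Y, we get sin Y = 2·area/(XY·YZ) ≈ 0.23850.
Taking the acute solution, ∠Y ≈ 0.2408 rad.
Law of cosines then gives ZX ≈ 4.9974.

4.997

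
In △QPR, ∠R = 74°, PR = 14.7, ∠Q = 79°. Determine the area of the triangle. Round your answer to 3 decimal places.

48.034

The third angle is ∠P = 180° − ∠R − ∠Q = 27.00°.
Law of sines: RQ = PR·sin P/sin Q ≈ 6.7986.
Law of sines: QP = PR·sin R/sin Q ≈ 14.395.
Area = ½·PR·RQ·sin R ≈ 48.034.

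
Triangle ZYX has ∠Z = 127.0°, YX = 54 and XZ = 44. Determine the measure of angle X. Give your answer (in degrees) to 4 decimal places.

Law of sines: sin Y = XZ·sin Z/YX ≈ 0.65074.
Since YX ≥ XZ, only the acute value applies: ∠Y ≈ 40.60°.
Then ∠X = 180° − ∠Z − ∠Y ≈ 12.40°.

12.4026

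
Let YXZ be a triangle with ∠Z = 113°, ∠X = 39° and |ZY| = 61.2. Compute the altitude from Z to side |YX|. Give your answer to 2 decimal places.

h_Z ≈ 28.73

The third angle is ∠Y = 180° − ∠X − ∠Z = 28.00°.
Law of sines: |XZ| = |ZY|·sin Y/sin X ≈ 45.655.
Law of sines: |YX| = |ZY|·sin Z/sin X ≈ 89.517.
Area = ½·|ZY|·|XZ|·sin Z ≈ 1286.
The altitude from Z has length 2·area/|YX| ≈ 28.732.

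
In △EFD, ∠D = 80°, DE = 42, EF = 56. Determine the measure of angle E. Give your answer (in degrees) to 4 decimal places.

52.3872

Law of sines: sin F = DE·sin D/EF ≈ 0.73861.
Since EF ≥ DE, only the acute value applies: ∠F ≈ 47.61°.
Then ∠E = 180° − ∠D − ∠F ≈ 52.39°.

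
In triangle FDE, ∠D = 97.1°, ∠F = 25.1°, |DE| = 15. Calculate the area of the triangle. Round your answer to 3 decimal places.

222.694

The third angle is ∠E = 180° − ∠F − ∠D = 57.80°.
Law of sines: |EF| = |DE|·sin D/sin F ≈ 35.09.
Law of sines: |FD| = |DE|·sin E/sin F ≈ 29.922.
Area = ½·|DE|·|EF|·sin E ≈ 222.69.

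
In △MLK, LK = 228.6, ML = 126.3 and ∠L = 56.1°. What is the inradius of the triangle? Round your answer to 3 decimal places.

By the law of cosines, KM² = ML² + LK² − 2·ML·LK·cos L = 36003, so KM ≈ 189.74.
Area = ½·ML·LK·sin L ≈ 11982.
Semiperimeter s = (228.6+189.74+126.3)/2 = 272.32.
Inradius = area/s = 11982/272.32 ≈ 44.

44.000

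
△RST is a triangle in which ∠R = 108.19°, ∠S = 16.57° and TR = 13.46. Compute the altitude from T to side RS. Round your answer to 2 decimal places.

The third angle is ∠T = 180° − ∠R − ∠S = 55.24°.
Law of sines: ST = TR·sin R/sin S ≈ 44.839.
Law of sines: RS = TR·sin T/sin S ≈ 38.775.
Area = ½·TR·ST·sin T ≈ 247.91.
The altitude from T has length 2·area/RS ≈ 12.787.

12.79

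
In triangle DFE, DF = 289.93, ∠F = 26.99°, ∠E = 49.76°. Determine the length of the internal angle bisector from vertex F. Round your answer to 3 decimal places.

t_F ≈ 316.020

The third angle is ∠D = 180° − ∠F − ∠E = 103.25°.
Law of sines: FE = DF·sin D/sin E ≈ 369.7.
Law of sines: ED = DF·sin F/sin E ≈ 172.37.
The bisector from F has length 2·DF·FE·cos(∠F/2)/(DF+FE) ≈ 316.02.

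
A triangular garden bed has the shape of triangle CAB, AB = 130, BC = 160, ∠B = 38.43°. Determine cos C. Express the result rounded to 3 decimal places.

By the law of cosines, CA² = AB² + BC² − 2·AB·BC·cos B = 9911.9, so CA ≈ 99.558.
Law of cosines again: cos C = (BC² + CA² − AB²)/(2·BC·CA) ≈ 0.58420, so ∠C ≈ 54.25°.

cos C ≈ 0.584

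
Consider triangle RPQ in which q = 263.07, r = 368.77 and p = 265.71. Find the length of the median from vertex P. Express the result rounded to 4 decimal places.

Median from P: ½√(2·q² + 2·r² − p²) ≈ 291.46.

m_P ≈ 291.4586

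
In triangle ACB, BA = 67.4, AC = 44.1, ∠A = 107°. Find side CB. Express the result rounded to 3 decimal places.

90.695

By the law of cosines, CB² = BA² + AC² − 2·BA·AC·cos A = 8225.6, so CB ≈ 90.695.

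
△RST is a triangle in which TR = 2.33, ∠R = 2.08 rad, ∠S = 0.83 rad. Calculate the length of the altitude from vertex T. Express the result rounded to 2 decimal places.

The third angle is ∠T = π − ∠R − ∠S = 0.232 rad.
Law of sines: ST = TR·sin R/sin S ≈ 2.7569.
Law of sines: RS = TR·sin T/sin S ≈ 0.72473.
Area = ½·TR·ST·sin T ≈ 0.73719.
The altitude from T has length 2·area/RS ≈ 2.0344.

h_T ≈ 2.03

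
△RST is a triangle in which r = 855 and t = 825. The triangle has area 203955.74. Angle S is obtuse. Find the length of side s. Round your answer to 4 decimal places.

1600.8072

From area = ½·t·r·sin S, we get sin S = 2·area/(t·r) ≈ 0.57829.
Taking the obtuse solution, ∠S ≈ 144.67°.
Law of cosines then gives s ≈ 1600.8.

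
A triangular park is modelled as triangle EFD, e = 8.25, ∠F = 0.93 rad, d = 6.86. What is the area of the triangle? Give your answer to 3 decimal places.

Area = ½·d·e·sin F ≈ 22.684.

22.684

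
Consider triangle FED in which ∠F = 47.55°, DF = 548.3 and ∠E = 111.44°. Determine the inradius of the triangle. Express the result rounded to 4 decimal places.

71.5528

The third angle is ∠D = 180° − ∠F − ∠E = 21.01°.
Law of sines: ED = DF·sin F/sin E ≈ 434.65.
Law of sines: FE = DF·sin D/sin E ≈ 211.2.
Area = ½·DF·ED·sin D ≈ 42722.
Semiperimeter s = (434.65+548.3+211.2)/2 = 597.07.
Inradius = area/s = 42722/597.07 ≈ 71.553.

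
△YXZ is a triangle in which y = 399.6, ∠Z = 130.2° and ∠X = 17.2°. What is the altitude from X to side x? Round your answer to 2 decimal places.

305.21

The third angle is ∠Y = 180° − ∠X − ∠Z = 32.60°.
Law of sines: x = y·sin X/sin Y ≈ 219.32.
Law of sines: z = y·sin Z/sin Y ≈ 566.5.
Area = ½·y·x·sin Z ≈ 33470.
The altitude from X has length 2·area/x ≈ 305.21.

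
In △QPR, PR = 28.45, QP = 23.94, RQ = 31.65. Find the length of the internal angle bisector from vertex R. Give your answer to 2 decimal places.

By the law of cosines, cos R = (PR² + RQ² − QP²) / (2·PR·RQ) ≈ 0.68744, so ∠R ≈ 46.57°.
The bisector from R has length 2·PR·RQ·cos(∠R/2)/(PR+RQ) ≈ 27.524.

27.52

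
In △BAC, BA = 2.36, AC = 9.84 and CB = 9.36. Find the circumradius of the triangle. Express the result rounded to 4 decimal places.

R ≈ 4.9368

By the law of cosines, cos B = (CB² + BA² − AC²) / (2·CB·BA) ≈ -0.08254, so ∠B ≈ 94.73°.
Circumradius = AC/(2 sin B) ≈ 4.9368.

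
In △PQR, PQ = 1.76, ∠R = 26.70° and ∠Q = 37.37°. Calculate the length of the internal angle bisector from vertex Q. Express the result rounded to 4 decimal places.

2.2236

The third angle is ∠P = 180° − ∠Q − ∠R = 115.93°.
Law of sines: QR = PQ·sin P/sin R ≈ 3.5227.
Law of sines: RP = PQ·sin Q/sin R ≈ 2.3775.
The bisector from Q has length 2·PQ·QR·cos(∠Q/2)/(PQ+QR) ≈ 2.2236.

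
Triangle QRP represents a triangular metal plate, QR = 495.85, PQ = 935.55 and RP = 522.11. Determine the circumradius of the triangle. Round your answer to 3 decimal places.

645.484

By the law of cosines, cos Q = (PQ² + QR² − RP²) / (2·PQ·QR) ≈ 0.91457, so ∠Q ≈ 23.86°.
Circumradius = RP/(2 sin Q) ≈ 645.48.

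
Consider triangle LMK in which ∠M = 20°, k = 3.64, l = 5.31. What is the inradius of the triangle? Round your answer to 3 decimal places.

r ≈ 0.590

By the law of cosines, m² = k² + l² − 2·k·l·cos M = 5.1202, so m ≈ 2.2628.
Area = ½·k·l·sin M ≈ 3.3054.
Semiperimeter s = (5.31+2.2628+3.64)/2 = 5.6064.
Inradius = area/s = 3.3054/5.6064 ≈ 0.58957.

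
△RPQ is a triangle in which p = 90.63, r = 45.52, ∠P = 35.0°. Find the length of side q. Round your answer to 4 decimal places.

124.0755

Law of sines: sin R = r·sin P/p ≈ 0.28809.
Since p ≥ r, only the acute value applies: ∠R ≈ 16.74°.
Then ∠Q = 180° − ∠P − ∠R ≈ 128.26°.
Law of sines gives q = p·sin Q/sin P ≈ 124.08.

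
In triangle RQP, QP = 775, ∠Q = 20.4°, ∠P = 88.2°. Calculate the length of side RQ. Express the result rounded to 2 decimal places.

The third angle is ∠R = 180° − ∠Q − ∠P = 71.40°.
Law of sines: RQ = QP·sin P/sin R ≈ 817.31.

817.31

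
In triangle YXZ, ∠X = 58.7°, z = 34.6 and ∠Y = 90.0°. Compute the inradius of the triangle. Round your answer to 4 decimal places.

The third angle is ∠Z = 180° − ∠Y − ∠X = 31.30°.
Law of sines: y = z·sin Y/sin Z ≈ 66.6.
Law of sines: x = z·sin X/sin Z ≈ 56.907.
Area = ½·z·y·sin X ≈ 984.49.
Semiperimeter s = (66.6+56.907+34.6)/2 = 79.054.
Inradius = area/s = 984.49/79.054 ≈ 12.453.

r ≈ 12.4535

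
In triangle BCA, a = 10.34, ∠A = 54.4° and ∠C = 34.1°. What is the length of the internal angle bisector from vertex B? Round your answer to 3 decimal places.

5.889

The third angle is ∠B = 180° − ∠C − ∠A = 91.50°.
Law of sines: b = a·sin B/sin A ≈ 12.712.
Law of sines: c = a·sin C/sin A ≈ 7.1295.
The bisector from B has length 2·c·a·cos(∠B/2)/(c+a) ≈ 5.8892.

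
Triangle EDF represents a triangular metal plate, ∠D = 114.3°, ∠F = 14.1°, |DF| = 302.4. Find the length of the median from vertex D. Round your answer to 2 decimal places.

The third angle is ∠E = 180° − ∠D − ∠F = 51.60°.
Law of sines: |FE| = |DF|·sin D/sin E ≈ 351.68.
Law of sines: |ED| = |DF|·sin F/sin E ≈ 94.003.
Median from D: ½√(2·|ED|² + 2·|DF|² − |FE|²) ≈ 138.64.

138.64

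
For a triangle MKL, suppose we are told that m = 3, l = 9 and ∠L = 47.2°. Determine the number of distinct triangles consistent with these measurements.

1

m·sin L = 3·sin(47.2°) ≈ 2.201.
Since l ≥ m, exactly one triangle exists.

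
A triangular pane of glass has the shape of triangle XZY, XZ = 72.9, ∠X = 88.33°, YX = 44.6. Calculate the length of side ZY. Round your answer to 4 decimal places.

By the law of cosines, ZY² = YX² + XZ² − 2·YX·XZ·cos X = 7114.1, so ZY ≈ 84.345.

84.3449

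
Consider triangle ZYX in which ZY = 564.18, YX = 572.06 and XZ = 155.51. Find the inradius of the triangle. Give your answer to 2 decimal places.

67.66

Semiperimeter s = (572.06 + 155.51 + 564.18)/2 = 645.88.
Heron's formula: area = √(645.88·73.815·490.37·81.695) ≈ 43702.
Inradius = area/s = 43702/645.88 ≈ 67.664.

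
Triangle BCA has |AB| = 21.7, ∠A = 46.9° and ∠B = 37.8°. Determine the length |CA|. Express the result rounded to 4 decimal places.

13.3572

The third angle is ∠C = 180° − ∠A − ∠B = 95.30°.
Law of sines: |CA| = |AB|·sin B/sin C ≈ 13.357.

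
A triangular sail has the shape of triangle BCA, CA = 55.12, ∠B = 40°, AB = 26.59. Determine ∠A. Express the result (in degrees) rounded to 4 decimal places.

∠A ≈ 121.9358°

Law of sines: sin C = AB·sin B/CA ≈ 0.31008.
Since CA ≥ AB, only the acute value applies: ∠C ≈ 18.06°.
Then ∠A = 180° − ∠B − ∠C ≈ 121.94°.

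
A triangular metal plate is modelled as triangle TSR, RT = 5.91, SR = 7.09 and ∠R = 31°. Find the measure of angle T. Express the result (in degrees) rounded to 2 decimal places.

By the law of cosines, TS² = SR² + RT² − 2·SR·RT·cos R = 13.362, so TS ≈ 3.6555.
Law of cosines again: cos T = (RT² + TS² − SR²)/(2·RT·TS) ≈ -0.04577, so ∠T ≈ 92.62°.

∠T ≈ 92.62°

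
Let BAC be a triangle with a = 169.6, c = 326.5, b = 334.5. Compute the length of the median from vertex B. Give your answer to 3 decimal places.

m_B ≈ 199.275

Median from B: ½√(2·a² + 2·c² − b²) ≈ 199.28.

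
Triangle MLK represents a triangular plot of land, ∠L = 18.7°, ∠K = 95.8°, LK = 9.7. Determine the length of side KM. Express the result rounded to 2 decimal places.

3.42

The third angle is ∠M = 180° − ∠L − ∠K = 65.50°.
Law of sines: KM = LK·sin L/sin M ≈ 3.4177.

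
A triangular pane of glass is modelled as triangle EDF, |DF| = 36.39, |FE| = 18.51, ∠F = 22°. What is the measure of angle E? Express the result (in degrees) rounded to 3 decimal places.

∠E ≈ 138.170°

By the law of cosines, |ED|² = |DF|² + |FE|² − 2·|DF|·|FE|·cos F = 417.79, so |ED| ≈ 20.44.
Law of cosines again: cos E = (|FE|² + |ED|² − |DF|²)/(2·|FE|·|ED|) ≈ -0.74512, so ∠E ≈ 138.17°.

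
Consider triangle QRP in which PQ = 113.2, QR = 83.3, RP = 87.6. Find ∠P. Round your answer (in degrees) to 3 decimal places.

By the law of cosines, cos P = (RP² + PQ² − QR²) / (2·RP·PQ) ≈ 0.68317, so ∠P ≈ 46.91°.

∠P ≈ 46.908°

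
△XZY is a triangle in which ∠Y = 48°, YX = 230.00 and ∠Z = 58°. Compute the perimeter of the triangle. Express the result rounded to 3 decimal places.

The third angle is ∠X = 180° − ∠Z − ∠Y = 74.00°.
Law of sines: ZY = YX·sin X/sin Z ≈ 260.7.
Law of sines: XZ = YX·sin Y/sin Z ≈ 201.55.
Semiperimeter s = (260.7+230+201.55)/2 = 346.13.
Perimeter = 260.7 + 230 + 201.55 = 692.25.

perimeter ≈ 692.254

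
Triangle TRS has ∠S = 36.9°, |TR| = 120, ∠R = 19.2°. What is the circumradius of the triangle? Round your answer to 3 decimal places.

The third angle is ∠T = 180° − ∠R − ∠S = 123.90°.
Law of sines: |RS| = |TR|·sin T/sin S ≈ 165.89.
Law of sines: |ST| = |TR|·sin R/sin S ≈ 65.727.
Circumradius = |TR|/(2 sin S) ≈ 99.93.

99.930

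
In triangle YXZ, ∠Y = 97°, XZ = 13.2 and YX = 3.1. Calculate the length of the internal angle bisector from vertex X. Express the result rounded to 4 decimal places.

4.1249

Law of sines: sin Z = YX·sin Y/XZ ≈ 0.23310.
Since XZ ≥ YX, only the acute value applies: ∠Z ≈ 13.48°.
Then ∠X = 180° − ∠Y − ∠Z ≈ 69.52°.
Law of sines gives ZY = XZ·sin X/sin Y ≈ 12.459.
The bisector from X has length 2·YX·XZ·cos(∠X/2)/(YX+XZ) ≈ 4.1249.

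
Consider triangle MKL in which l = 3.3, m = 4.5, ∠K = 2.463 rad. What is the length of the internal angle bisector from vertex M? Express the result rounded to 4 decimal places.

t_M ≈ 4.4701

By the law of cosines, k² = l² + m² − 2·l·m·cos K = 54.26, so k ≈ 7.3662.
Law of cosines again: cos M = (k² + l² − m²)/(2·k·l) ≈ 0.92356, so ∠M ≈ 0.394 rad.
The bisector from M has length 2·k·l·cos(∠M/2)/(k+l) ≈ 4.4701.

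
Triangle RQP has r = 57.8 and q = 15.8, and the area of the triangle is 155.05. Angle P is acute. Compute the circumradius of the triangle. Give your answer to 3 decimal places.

63.719

From area = ½·r·q·sin P, we get sin P = 2·area/(r·q) ≈ 0.33956.
Taking the acute solution, ∠P ≈ 19.85°.
Law of cosines then gives p ≈ 43.273.
Circumradius = p/(2 sin P) ≈ 63.719.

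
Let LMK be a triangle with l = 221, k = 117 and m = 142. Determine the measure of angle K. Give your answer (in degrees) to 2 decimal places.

By the law of cosines, cos K = (l² + m² − k²) / (2·l·m) ≈ 0.88133, so ∠K ≈ 28.20°.

28.20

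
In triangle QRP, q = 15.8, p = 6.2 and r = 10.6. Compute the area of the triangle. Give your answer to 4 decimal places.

Semiperimeter s = (15.8 + 10.6 + 6.2)/2 = 16.3.
Heron's formula: area = √(16.3·0.5·5.7·10.1) ≈ 21.661.

21.6609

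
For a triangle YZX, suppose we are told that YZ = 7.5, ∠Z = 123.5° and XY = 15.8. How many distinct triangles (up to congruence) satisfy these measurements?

1

YZ·sin Z = 7.5·sin(123.5°) ≈ 6.254.
Since ∠Z is not acute, a triangle exists only if XY > YZ; here XY > YZ, so there is exactly one triangle.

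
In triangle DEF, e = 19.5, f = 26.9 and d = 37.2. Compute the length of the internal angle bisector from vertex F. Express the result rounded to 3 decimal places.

t_F ≈ 23.709

By the law of cosines, cos F = (d² + e² − f²) / (2·d·e) ≈ 0.71718, so ∠F ≈ 44.18°.
The bisector from F has length 2·d·e·cos(∠F/2)/(d+e) ≈ 23.709.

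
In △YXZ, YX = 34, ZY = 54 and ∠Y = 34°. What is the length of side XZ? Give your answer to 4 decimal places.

By the law of cosines, XZ² = ZY² + YX² − 2·ZY·YX·cos Y = 1027.8, so XZ ≈ 32.059.

32.0589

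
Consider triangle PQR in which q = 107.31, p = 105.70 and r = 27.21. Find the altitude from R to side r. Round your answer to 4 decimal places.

h_R ≈ 105.4474

Semiperimeter s = (105.7 + 107.31 + 27.21)/2 = 120.11.
Heron's formula: area = √(120.11·14.41·12.8·92.9) ≈ 1434.6.
The altitude from R has length 2·area/r ≈ 105.45.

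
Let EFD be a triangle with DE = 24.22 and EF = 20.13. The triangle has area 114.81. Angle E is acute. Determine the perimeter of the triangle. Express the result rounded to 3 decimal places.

From area = ½·DE·EF·sin E, we get sin E = 2·area/(DE·EF) ≈ 0.47097.
Taking the acute solution, ∠E ≈ 28.10°.
Law of cosines then gives FD ≈ 11.474.
Perimeter = 11.474 + 24.22 + 20.13 = 55.824.

55.824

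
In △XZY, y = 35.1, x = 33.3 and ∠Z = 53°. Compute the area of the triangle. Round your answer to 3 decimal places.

Area = ½·y·x·sin Z ≈ 466.73.

466.735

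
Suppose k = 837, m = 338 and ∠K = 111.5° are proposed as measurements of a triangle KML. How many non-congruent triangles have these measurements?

1

m·sin K = 338·sin(111.5°) ≈ 314.5.
Since ∠K is not acute, a triangle exists only if k > m; here k > m, so there is exactly one triangle.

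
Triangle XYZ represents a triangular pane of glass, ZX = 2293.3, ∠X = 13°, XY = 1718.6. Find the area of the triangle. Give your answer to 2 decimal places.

Area = ½·ZX·XY·sin X ≈ 4.433e+05.

area ≈ 443295.90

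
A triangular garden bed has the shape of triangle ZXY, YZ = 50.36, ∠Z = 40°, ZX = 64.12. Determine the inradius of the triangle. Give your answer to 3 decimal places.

By the law of cosines, XY² = YZ² + ZX² − 2·YZ·ZX·cos Z = 1700.3, so XY ≈ 41.234.
Area = ½·YZ·ZX·sin Z ≈ 1037.8.
Semiperimeter s = (41.234+50.36+64.12)/2 = 77.857.
Inradius = area/s = 1037.8/77.857 ≈ 13.33.

r ≈ 13.330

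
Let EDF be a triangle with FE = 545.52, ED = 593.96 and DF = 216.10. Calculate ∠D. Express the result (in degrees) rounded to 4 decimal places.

By the law of cosines, cos D = (ED² + DF² − FE²) / (2·ED·DF) ≈ 0.39693, so ∠D ≈ 66.61°.

∠D ≈ 66.6136°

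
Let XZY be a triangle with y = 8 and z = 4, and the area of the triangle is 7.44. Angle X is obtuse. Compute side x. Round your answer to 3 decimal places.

From area = ½·z·y·sin X, we get sin X = 2·area/(z·y) ≈ 0.46500.
Taking the obtuse solution, ∠X ≈ 152.29°.
Law of cosines then gives x ≈ 11.69.

11.690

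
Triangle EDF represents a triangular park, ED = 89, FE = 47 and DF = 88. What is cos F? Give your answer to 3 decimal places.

By the law of cosines, cos F = (DF² + FE² − ED²) / (2·DF·FE) ≈ 0.24565, so ∠F ≈ 75.78°.

0.246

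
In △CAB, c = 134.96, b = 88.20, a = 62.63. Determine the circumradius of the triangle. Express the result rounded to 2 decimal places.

By the law of cosines, cos C = (a² + b² − c²) / (2·a·b) ≈ -0.58947, so ∠C ≈ 126.12°.
Circumradius = c/(2 sin C) ≈ 83.537.

83.54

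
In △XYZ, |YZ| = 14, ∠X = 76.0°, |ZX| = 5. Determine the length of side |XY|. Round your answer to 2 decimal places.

Law of sines: sin Y = |ZX|·sin X/|YZ| ≈ 0.34653.
Since |YZ| ≥ |ZX|, only the acute value applies: ∠Y ≈ 20.28°.
Then ∠Z = 180° − ∠X − ∠Y ≈ 83.72°.
Law of sines gives |XY| = |YZ|·sin Z/sin X ≈ 14.342.

14.34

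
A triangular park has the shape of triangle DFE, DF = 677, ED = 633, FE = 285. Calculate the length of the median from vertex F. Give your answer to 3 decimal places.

m_F ≈ 411.831

Median from F: ½√(2·DF² + 2·FE² − ED²) ≈ 411.83.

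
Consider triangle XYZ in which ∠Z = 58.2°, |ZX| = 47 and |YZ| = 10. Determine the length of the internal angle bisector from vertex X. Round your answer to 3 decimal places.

By the law of cosines, |XY|² = |YZ|² + |ZX|² − 2·|YZ|·|ZX|·cos Z = 1813.7, so |XY| ≈ 42.587.
Law of cosines again: cos X = (|ZX|² + |XY|² − |YZ|²)/(2·|ZX|·|XY|) ≈ 0.97988, so ∠X ≈ 11.51°.
The bisector from X has length 2·|ZX|·|XY|·cos(∠X/2)/(|ZX|+|XY|) ≈ 44.46.

44.460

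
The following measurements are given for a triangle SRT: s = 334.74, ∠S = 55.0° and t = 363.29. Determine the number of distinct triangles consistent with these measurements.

2

t·sin S = 363.29·sin(55.0°) ≈ 297.6.
Since t sin S < s < t (297.6 < 334.74 < 363.29), two triangles exist.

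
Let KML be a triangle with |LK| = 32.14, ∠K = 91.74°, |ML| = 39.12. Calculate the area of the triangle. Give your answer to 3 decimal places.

area ≈ 342.901

Law of sines: sin M = |LK|·sin K/|ML| ≈ 0.82120.
Since |ML| ≥ |LK|, only the acute value applies: ∠M ≈ 55.20°.
Then ∠L = 180° − ∠K − ∠M ≈ 33.06°.
Law of sines gives |KM| = |ML|·sin L/sin K ≈ 21.348.
Area = ½·|ML|·|LK|·sin L ≈ 342.9.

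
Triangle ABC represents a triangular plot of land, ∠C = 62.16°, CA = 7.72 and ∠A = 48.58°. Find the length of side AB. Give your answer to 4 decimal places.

7.2995

The third angle is ∠B = 180° − ∠C − ∠A = 69.26°.
Law of sines: AB = CA·sin C/sin B ≈ 7.2995.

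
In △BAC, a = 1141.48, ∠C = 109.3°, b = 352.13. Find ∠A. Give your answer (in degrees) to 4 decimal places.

∠A ≈ 55.9001°

By the law of cosines, c² = b² + a² − 2·b·a·cos C = 1.6927e+06, so c ≈ 1301.
Law of cosines again: cos A = (c² + b² − a²)/(2·c·b) ≈ 0.56064, so ∠A ≈ 55.90°.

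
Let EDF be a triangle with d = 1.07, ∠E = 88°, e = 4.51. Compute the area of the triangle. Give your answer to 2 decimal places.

Law of sines: sin D = d·sin E/e ≈ 0.23711.
Since e ≥ d, only the acute value applies: ∠D ≈ 13.72°.
Then ∠F = 180° − ∠E − ∠D ≈ 78.28°.
Law of sines gives f = e·sin F/sin E ≈ 4.4187.
Area = ½·e·d·sin F ≈ 2.3626.

2.36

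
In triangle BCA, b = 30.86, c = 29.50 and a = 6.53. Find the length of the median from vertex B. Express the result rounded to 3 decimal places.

Median from B: ½√(2·c² + 2·a² − b²) ≈ 14.777.

14.777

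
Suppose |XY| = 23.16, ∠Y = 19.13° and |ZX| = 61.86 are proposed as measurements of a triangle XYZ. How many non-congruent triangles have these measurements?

1

|XY|·sin Y = 23.16·sin(19.13°) ≈ 7.59.
Since |ZX| ≥ |XY|, exactly one triangle exists.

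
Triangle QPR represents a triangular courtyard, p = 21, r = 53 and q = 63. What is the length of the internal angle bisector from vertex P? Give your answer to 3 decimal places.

t_P ≈ 56.829

By the law of cosines, cos P = (r² + q² − p²) / (2·r·q) ≈ 0.94894, so ∠P ≈ 18.39°.
The bisector from P has length 2·r·q·cos(∠P/2)/(r+q) ≈ 56.829.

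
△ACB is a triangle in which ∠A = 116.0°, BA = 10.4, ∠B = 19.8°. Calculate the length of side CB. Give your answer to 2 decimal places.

13.41

The third angle is ∠C = 180° − ∠B − ∠A = 44.20°.
Law of sines: CB = BA·sin A/sin C ≈ 13.408.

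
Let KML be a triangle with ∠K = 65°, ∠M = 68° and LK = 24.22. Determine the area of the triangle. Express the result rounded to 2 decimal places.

The third angle is ∠L = 180° − ∠K − ∠M = 47.00°.
Law of sines: ML = LK·sin K/sin M ≈ 23.675.
Law of sines: KM = LK·sin L/sin M ≈ 19.105.
Area = ½·LK·ML·sin L ≈ 209.68.

area ≈ 209.68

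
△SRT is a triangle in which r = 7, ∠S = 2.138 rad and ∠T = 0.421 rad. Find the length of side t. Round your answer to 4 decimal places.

The third angle is ∠R = π − ∠T − ∠S = 0.583 rad.
Law of sines: t = r·sin T/sin R ≈ 5.1995.

5.1995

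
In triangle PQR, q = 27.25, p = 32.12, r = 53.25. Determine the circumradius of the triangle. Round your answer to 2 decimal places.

By the law of cosines, cos P = (q² + r² − p²) / (2·q·r) ≈ 0.87744, so ∠P ≈ 28.67°.
Circumradius = p/(2 sin P) ≈ 33.48.

33.48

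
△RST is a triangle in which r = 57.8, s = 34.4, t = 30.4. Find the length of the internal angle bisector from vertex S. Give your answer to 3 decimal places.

By the law of cosines, cos S = (t² + r² − s²) / (2·t·r) ≈ 0.87690, so ∠S ≈ 28.73°.
The bisector from S has length 2·t·r·cos(∠S/2)/(t+r) ≈ 38.598.

t_S ≈ 38.598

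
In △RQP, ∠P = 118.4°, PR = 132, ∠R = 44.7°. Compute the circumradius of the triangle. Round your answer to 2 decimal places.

227.04

The third angle is ∠Q = 180° − ∠P − ∠R = 16.90°.
Law of sines: QP = PR·sin R/sin Q ≈ 319.39.
Law of sines: RQ = PR·sin P/sin Q ≈ 399.42.
Circumradius = PR/(2 sin Q) ≈ 227.04.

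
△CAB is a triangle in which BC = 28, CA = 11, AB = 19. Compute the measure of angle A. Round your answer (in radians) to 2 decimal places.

By the law of cosines, cos A = (CA² + AB² − BC²) / (2·CA·AB) ≈ -0.72249, so ∠A ≈ 2.378 rad.

2.38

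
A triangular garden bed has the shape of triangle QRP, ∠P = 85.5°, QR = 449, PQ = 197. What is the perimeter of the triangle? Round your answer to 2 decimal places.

Law of sines: sin R = PQ·sin P/QR ≈ 0.43740.
Since QR ≥ PQ, only the acute value applies: ∠R ≈ 25.94°.
Then ∠Q = 180° − ∠P − ∠R ≈ 68.56°.
Law of sines gives RP = QR·sin Q/sin P ≈ 419.23.
Semiperimeter s = (419.23+197+449)/2 = 532.61.
Perimeter = 419.23 + 197 + 449 = 1065.2.

perimeter ≈ 1065.23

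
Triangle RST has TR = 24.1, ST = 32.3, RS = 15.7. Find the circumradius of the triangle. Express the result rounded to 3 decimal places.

16.851

By the law of cosines, cos R = (TR² + RS² − ST²) / (2·TR·RS) ≈ -0.28542, so ∠R ≈ 1.8602 rad.
Circumradius = ST/(2 sin R) ≈ 16.851.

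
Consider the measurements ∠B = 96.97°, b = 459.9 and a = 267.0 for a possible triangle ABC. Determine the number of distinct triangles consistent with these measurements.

1

a·sin B = 267.0·sin(96.97°) ≈ 265.
Since ∠B is not acute, a triangle exists only if b > a; here b > a, so there is exactly one triangle.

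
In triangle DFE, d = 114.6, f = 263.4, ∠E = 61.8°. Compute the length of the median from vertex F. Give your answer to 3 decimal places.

127.333

By the law of cosines, e² = d² + f² − 2·d·f·cos E = 53984, so e ≈ 232.35.
Median from F: ½√(2·e² + 2·d² − f²) ≈ 127.33.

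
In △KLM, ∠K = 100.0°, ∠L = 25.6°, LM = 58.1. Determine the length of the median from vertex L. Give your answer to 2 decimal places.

The third angle is ∠M = 180° − ∠K − ∠L = 54.40°.
Law of sines: MK = LM·sin L/sin K ≈ 25.491.
Law of sines: KL = LM·sin M/sin K ≈ 47.97.
Median from L: ½√(2·KL² + 2·LM² − MK²) ≈ 51.729.

51.73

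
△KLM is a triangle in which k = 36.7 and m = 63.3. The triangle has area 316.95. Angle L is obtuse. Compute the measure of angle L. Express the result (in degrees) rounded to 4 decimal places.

∠L ≈ 164.1651°

From area = ½·m·k·sin L, we get sin L = 2·area/(m·k) ≈ 0.27287.
Taking the obtuse solution, ∠L ≈ 164.17°.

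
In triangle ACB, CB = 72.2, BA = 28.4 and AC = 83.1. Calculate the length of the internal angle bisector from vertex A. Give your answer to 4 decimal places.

t_A ≈ 37.0199

By the law of cosines, cos A = (BA² + AC² − CB²) / (2·BA·AC) ≈ 0.52951, so ∠A ≈ 58.03°.
The bisector from A has length 2·BA·AC·cos(∠A/2)/(BA+AC) ≈ 37.02.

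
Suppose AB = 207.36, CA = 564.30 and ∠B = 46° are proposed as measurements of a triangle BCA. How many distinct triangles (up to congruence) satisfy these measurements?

AB·sin B = 207.36·sin(46°) ≈ 149.2.
Since CA ≥ AB, exactly one triangle exists.

1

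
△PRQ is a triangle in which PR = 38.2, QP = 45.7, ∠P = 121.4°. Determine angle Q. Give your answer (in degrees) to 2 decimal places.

∠Q ≈ 26.43°

By the law of cosines, RQ² = QP² + PR² − 2·QP·PR·cos P = 5366.8, so RQ ≈ 73.259.
Law of cosines again: cos Q = (RQ² + QP² − PR²)/(2·RQ·QP) ≈ 0.89549, so ∠Q ≈ 26.43°.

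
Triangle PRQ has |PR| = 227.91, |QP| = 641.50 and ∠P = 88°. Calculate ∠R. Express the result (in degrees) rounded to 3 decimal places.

∠R ≈ 72.226°

By the law of cosines, |RQ|² = |QP|² + |PR|² − 2·|QP|·|PR|·cos P = 4.5326e+05, so |RQ| ≈ 673.25.
Law of cosines again: cos R = (|PR|² + |RQ|² − |QP|²)/(2·|PR|·|RQ|) ≈ 0.30527, so ∠R ≈ 72.23°.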